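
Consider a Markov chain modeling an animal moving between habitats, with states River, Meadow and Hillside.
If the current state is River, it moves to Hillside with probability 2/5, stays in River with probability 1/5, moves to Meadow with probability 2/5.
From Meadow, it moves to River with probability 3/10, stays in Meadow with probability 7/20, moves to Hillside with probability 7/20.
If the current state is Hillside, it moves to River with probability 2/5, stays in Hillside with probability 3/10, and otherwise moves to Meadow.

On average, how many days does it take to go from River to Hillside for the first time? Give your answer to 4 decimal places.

Let t(s) be the expected number of days to first reach Hillside from state s, with t(Hillside) = 0. Conditioning on the first day:
t(River) = 1 + 0.2·t(River) + 0.4·t(Meadow)
t(Meadow) = 1 + 0.3·t(River) + 0.35·t(Meadow)
Solving: t(River) = 2.6250, t(Meadow) = 2.7500.
Expected days from River to Hillside: 2.6250.

2.6250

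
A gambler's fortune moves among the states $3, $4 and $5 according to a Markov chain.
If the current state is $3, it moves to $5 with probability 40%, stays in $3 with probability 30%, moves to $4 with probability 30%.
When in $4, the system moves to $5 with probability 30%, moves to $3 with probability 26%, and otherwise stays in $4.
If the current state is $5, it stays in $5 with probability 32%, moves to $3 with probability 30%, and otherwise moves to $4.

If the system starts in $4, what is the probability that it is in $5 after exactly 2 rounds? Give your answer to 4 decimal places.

0.3320

Sum over the intermediate state after 1 round:
P = P($4→$3)·P($3→$5) + P($4→$4)·P($4→$5) + P($4→$5)·P($5→$5)
  = 0.26×0.4 + 0.44×0.3 + 0.3×0.32
  = 0.1040 + 0.1320 + 0.0960 = 0.3320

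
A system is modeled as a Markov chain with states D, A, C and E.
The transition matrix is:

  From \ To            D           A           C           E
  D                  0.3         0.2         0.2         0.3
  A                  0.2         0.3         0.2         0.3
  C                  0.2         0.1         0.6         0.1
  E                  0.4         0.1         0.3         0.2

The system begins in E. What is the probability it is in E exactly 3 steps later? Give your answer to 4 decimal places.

Propagate the distribution vector 3 steps from E.
After 0 steps: (0.0000, 0.0000, 0.0000, 1.0000)
After 1 step: (0.4000, 0.1000, 0.3000, 0.2000)
After 2 steps: (0.2800, 0.1600, 0.3400, 0.2200)
After 3 steps: (0.2720, 0.1600, 0.3580, 0.2100)
P(in E after 3 steps) = 0.2100

0.2100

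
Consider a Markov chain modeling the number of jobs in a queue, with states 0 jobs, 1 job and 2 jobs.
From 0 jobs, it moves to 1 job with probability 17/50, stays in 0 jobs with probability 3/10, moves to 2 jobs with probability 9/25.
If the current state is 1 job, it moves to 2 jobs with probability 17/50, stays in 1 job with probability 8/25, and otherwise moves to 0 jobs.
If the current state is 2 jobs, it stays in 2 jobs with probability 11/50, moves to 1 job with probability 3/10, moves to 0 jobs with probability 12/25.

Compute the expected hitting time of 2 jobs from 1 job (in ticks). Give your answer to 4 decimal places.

Let t(s) be the expected number of ticks to first reach 2 jobs from state s, with t(2 jobs) = 0. Conditioning on the first tick:
t(0 jobs) = 1 + 0.3·t(0 jobs) + 0.34·t(1 job)
t(1 job) = 1 + 0.34·t(0 jobs) + 0.32·t(1 job)
Solving: t(0 jobs) = 2.8302, t(1 job) = 2.8857.
Expected ticks from 1 job to 2 jobs: 2.8857.

2.8857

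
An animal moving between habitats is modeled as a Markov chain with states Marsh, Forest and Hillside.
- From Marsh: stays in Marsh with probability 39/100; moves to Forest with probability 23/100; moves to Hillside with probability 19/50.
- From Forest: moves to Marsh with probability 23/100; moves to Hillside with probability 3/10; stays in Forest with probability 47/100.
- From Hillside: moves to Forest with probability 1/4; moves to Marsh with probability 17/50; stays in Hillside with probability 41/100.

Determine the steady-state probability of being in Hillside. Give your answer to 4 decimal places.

0.3660

Let the stationary distribution be π with π = πP and π_1 + π_2 + π_3 = 1.
π_1 = 0.39·π_1 + 0.23·π_2 + 0.34·π_3
π_2 = 0.23·π_1 + 0.47·π_2 + 0.25·π_3
Solving with the normalization constraint gives π = (0.3217, 0.3123, 0.3660).
So the stationary probability of Hillside is 0.3660.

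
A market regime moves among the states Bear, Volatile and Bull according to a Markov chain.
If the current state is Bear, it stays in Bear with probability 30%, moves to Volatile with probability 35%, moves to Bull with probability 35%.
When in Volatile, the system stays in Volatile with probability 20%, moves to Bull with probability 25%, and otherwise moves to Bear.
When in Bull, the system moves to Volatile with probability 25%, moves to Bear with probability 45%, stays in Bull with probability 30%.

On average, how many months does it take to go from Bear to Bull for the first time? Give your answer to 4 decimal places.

3.1293

Let t(s) be the expected number of months to first reach Bull from state s, with t(Bull) = 0. Conditioning on the first month:
t(Bear) = 1 + 0.3·t(Bear) + 0.35·t(Volatile)
t(Volatile) = 1 + 0.55·t(Bear) + 0.2·t(Volatile)
Solving: t(Bear) = 3.1293, t(Volatile) = 3.4014.
Expected months from Bear to Bull: 3.1293.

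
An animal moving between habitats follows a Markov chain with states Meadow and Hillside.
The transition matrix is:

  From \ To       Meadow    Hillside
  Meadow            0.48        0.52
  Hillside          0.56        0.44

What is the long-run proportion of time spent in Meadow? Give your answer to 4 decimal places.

0.5185

Let the stationary distribution be π with π = πP and π_1 + π_2 = 1.
π_1 = 0.48·π_1 + 0.56·π_2
Solving with the normalization constraint gives π = (0.5185, 0.4815).
So the stationary probability of Meadow is 0.5185.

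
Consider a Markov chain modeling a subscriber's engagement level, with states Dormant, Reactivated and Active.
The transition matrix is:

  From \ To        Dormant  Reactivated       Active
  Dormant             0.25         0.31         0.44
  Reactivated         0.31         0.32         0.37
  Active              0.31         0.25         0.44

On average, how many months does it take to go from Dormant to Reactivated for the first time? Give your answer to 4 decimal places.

3.5261

Let t(s) be the expected number of months to first reach Reactivated from state s, with t(Reactivated) = 0. Conditioning on the first month:
t(Dormant) = 1 + 0.25·t(Dormant) + 0.44·t(Active)
t(Active) = 1 + 0.31·t(Dormant) + 0.44·t(Active)
Solving: t(Dormant) = 3.5261, t(Active) = 3.7377.
Expected months from Dormant to Reactivated: 3.5261.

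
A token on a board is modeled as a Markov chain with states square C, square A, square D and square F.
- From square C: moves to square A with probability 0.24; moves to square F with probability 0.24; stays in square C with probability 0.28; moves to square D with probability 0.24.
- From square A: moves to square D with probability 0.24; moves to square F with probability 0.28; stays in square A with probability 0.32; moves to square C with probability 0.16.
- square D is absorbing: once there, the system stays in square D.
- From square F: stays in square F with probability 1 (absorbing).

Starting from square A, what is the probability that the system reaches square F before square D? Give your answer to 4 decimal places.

0.5319

Let h(s) be the probability of absorption at square F starting from transient state s. Then h(square F) = 1 and h(square D) = 0. By first-step analysis:
h(square C) = 0.28·h(square C) + 0.24·h(square A) + 0.24·0 + 0.24·1
h(square A) = 0.16·h(square C) + 0.32·h(square A) + 0.24·0 + 0.28·1
Solving: h(square C) = 0.5106, h(square A) = 0.5319.
Starting from square A, the probability is 0.5319.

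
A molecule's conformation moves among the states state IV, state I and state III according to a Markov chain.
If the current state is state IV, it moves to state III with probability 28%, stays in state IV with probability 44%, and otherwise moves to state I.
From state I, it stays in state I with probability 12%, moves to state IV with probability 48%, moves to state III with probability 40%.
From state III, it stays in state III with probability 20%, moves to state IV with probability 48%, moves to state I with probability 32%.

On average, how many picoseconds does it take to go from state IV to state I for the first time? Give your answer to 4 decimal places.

3.4439

Let t(s) be the expected number of picoseconds to first reach state I from state s, with t(state I) = 0. Conditioning on the first picosecond:
t(state IV) = 1 + 0.44·t(state IV) + 0.28·t(state III)
t(state III) = 1 + 0.48·t(state IV) + 0.2·t(state III)
Solving: t(state IV) = 3.4439, t(state III) = 3.3163.
Expected picoseconds from state IV to state I: 3.4439.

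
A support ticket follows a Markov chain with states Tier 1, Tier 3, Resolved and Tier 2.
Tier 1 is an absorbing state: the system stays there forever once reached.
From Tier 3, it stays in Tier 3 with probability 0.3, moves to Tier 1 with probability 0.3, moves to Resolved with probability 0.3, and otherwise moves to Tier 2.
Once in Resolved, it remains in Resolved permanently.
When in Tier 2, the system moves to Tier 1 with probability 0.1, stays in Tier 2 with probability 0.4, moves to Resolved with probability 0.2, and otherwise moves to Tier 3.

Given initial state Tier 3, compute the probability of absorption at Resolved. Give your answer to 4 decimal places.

Let h(s) be the probability of absorption at Resolved starting from transient state s. Then h(Resolved) = 1 and h(Tier 1) = 0. By first-step analysis:
h(Tier 3) = 0.3·0 + 0.3·h(Tier 3) + 0.3·1 + 0.1·h(Tier 2)
h(Tier 2) = 0.1·0 + 0.3·h(Tier 3) + 0.2·1 + 0.4·h(Tier 2)
Solving: h(Tier 3) = 0.5128, h(Tier 2) = 0.5897.
Starting from Tier 3, the probability is 0.5128.

0.5128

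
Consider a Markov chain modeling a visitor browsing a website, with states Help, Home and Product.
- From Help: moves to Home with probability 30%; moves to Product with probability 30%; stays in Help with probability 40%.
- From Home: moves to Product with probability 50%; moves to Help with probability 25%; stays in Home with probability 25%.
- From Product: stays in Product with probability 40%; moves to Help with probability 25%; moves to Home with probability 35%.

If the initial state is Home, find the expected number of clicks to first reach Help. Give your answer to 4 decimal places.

Let t(s) be the expected number of clicks to first reach Help from state s, with t(Help) = 0. Conditioning on the first click:
t(Home) = 1 + 0.25·t(Home) + 0.5·t(Product)
t(Product) = 1 + 0.35·t(Home) + 0.4·t(Product)
Solving: t(Home) = 4.0000, t(Product) = 4.0000.
Expected clicks from Home to Help: 4.0000.

4.0000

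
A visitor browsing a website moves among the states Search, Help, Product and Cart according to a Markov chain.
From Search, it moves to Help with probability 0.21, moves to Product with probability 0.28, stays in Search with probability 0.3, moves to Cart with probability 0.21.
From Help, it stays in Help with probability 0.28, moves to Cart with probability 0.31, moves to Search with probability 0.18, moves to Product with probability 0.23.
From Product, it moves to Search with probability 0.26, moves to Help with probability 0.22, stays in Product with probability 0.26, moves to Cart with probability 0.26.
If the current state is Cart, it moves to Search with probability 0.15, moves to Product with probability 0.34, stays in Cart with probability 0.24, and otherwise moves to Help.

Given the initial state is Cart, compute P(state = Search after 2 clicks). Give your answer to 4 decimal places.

Propagate the distribution vector 2 clicks from Cart.
After 0 clicks: (0.0000, 0.0000, 0.0000, 1.0000)
After 1 click: (0.1500, 0.2700, 0.3400, 0.2400)
After 2 clicks: (0.2180, 0.2467, 0.2741, 0.2612)
P(in Search after 2 clicks) = 0.2180

0.2180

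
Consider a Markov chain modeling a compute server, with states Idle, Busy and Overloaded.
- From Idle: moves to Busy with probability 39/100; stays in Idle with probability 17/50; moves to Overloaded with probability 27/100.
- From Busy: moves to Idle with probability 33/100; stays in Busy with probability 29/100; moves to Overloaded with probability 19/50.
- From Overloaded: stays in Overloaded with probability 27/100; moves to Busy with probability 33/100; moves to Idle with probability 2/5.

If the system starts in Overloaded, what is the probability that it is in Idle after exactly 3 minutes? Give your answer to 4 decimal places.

0.3550

Propagate the distribution vector 3 minutes from Overloaded.
After 0 minutes: (0.0000, 0.0000, 1.0000)
After 1 minute: (0.4000, 0.3300, 0.2700)
After 2 minutes: (0.3529, 0.3408, 0.3063)
After 3 minutes: (0.3550, 0.3375, 0.3075)
P(in Idle after 3 minutes) = 0.3550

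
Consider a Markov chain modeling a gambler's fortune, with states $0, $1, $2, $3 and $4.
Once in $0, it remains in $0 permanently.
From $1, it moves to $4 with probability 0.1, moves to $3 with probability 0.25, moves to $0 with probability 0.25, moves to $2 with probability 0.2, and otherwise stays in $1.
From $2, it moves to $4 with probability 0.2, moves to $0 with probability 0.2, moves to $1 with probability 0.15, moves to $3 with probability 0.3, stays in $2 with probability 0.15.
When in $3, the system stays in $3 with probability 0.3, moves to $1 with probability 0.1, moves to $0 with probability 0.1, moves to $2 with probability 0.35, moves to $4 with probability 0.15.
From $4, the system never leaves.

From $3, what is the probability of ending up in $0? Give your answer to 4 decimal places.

Let h(s) be the probability of absorption at $0 starting from transient state s. Then h($0) = 1 and h($4) = 0. By first-step analysis:
h($1) = 0.25·1 + 0.2·h($1) + 0.2·h($2) + 0.25·h($3) + 0.1·0
h($2) = 0.2·1 + 0.15·h($1) + 0.15·h($2) + 0.3·h($3) + 0.2·0
h($3) = 0.1·1 + 0.1·h($1) + 0.35·h($2) + 0.3·h($3) + 0.15·0
Solving: h($1) = 0.5905, h($2) = 0.5096, h($3) = 0.4820.
Starting from $3, the probability is 0.4820.

0.4820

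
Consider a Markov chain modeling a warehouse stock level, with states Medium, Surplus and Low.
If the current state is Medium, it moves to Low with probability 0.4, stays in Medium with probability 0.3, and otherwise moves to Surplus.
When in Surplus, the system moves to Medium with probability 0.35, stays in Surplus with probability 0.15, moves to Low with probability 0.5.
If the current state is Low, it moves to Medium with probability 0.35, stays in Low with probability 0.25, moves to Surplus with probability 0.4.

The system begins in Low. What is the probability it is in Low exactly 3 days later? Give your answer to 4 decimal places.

0.3661

Propagate the distribution vector 3 days from Low.
After 0 days: (0.0000, 0.0000, 1.0000)
After 1 day: (0.3500, 0.4000, 0.2500)
After 2 days: (0.3325, 0.2650, 0.4025)
After 3 days: (0.3334, 0.3005, 0.3661)
P(in Low after 3 days) = 0.3661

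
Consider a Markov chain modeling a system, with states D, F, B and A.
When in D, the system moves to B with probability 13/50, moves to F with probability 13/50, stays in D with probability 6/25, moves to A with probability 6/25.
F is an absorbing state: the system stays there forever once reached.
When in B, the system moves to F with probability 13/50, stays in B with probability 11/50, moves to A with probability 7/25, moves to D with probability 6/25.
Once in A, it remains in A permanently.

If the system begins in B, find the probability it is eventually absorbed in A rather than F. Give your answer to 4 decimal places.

0.5098

Let h(s) be the probability of absorption at A starting from transient state s. Then h(A) = 1 and h(F) = 0. By first-step analysis:
h(D) = 0.24·h(D) + 0.26·0 + 0.26·h(B) + 0.24·1
h(B) = 0.24·h(D) + 0.26·0 + 0.22·h(B) + 0.28·1
Solving: h(D) = 0.4902, h(B) = 0.5098.
Starting from B, the probability is 0.5098.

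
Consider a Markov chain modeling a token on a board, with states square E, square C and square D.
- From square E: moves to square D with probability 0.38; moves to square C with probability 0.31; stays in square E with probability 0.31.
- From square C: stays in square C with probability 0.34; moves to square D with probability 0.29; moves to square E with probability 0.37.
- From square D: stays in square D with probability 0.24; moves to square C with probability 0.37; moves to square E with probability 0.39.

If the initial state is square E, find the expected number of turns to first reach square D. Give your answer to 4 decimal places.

Let t(s) be the expected number of turns to first reach square D from state s, with t(square D) = 0. Conditioning on the first turn:
t(square E) = 1 + 0.31·t(square E) + 0.31·t(square C)
t(square C) = 1 + 0.37·t(square E) + 0.34·t(square C)
Solving: t(square E) = 2.8471, t(square C) = 3.1112.
Expected turns from square E to square D: 2.8471.

2.8471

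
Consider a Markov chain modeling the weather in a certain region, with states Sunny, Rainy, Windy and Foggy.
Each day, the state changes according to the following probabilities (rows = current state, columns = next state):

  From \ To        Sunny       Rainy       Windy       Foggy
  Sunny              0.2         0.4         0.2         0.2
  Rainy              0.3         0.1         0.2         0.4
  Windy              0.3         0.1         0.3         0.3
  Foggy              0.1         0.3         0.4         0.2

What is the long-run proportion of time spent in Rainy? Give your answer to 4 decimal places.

Let the stationary distribution be π with π = πP and π_1 + π_2 + π_3 + π_4 = 1.
π_1 = 0.2·π_1 + 0.3·π_2 + 0.3·π_3 + 0.1·π_4
π_2 = 0.4·π_1 + 0.1·π_2 + 0.1·π_3 + 0.3·π_4
π_3 = 0.2·π_1 + 0.2·π_2 + 0.3·π_3 + 0.4·π_4
Solving with the normalization constraint gives π = (0.2232, 0.2215, 0.2828, 0.2726).
So the stationary probability of Rainy is 0.2215.

0.2215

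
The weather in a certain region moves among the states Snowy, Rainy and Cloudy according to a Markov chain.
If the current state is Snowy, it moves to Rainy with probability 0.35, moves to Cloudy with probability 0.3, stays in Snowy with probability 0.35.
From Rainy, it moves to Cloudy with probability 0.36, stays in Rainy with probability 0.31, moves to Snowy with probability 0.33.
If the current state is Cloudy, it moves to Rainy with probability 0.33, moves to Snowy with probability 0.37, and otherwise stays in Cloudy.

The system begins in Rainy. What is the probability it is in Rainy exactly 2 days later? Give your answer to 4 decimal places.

Sum over the intermediate state after 1 day:
P = P(Rainy→Snowy)·P(Snowy→Rainy) + P(Rainy→Rainy)·P(Rainy→Rainy) + P(Rainy→Cloudy)·P(Cloudy→Rainy)
  = 0.33×0.35 + 0.31×0.31 + 0.36×0.33
  = 0.1155 + 0.0961 + 0.1188 = 0.3304

0.3304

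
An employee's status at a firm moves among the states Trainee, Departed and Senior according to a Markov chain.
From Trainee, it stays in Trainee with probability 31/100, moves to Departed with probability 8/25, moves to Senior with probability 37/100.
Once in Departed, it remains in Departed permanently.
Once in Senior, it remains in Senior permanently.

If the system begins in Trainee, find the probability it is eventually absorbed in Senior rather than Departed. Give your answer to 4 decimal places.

0.5362

Let h(s) be the probability of absorption at Senior starting from transient state s. Then h(Senior) = 1 and h(Departed) = 0. By first-step analysis:
h(Trainee) = 0.31·h(Trainee) + 0.32·0 + 0.37·1
Solving: h(Trainee) = 0.5362.
Starting from Trainee, the probability is 0.5362.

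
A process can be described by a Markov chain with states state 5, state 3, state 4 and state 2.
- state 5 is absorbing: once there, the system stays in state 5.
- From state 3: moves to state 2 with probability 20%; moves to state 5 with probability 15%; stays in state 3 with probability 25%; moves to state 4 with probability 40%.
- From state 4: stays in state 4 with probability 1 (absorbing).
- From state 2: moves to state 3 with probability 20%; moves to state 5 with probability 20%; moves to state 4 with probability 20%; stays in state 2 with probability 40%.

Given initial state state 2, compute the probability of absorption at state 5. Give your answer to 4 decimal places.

0.4390

Let h(s) be the probability of absorption at state 5 starting from transient state s. Then h(state 5) = 1 and h(state 4) = 0. By first-step analysis:
h(state 3) = 0.15·1 + 0.25·h(state 3) + 0.4·0 + 0.2·h(state 2)
h(state 2) = 0.2·1 + 0.2·h(state 3) + 0.2·0 + 0.4·h(state 2)
Solving: h(state 3) = 0.3171, h(state 2) = 0.4390.
Starting from state 2, the probability is 0.4390.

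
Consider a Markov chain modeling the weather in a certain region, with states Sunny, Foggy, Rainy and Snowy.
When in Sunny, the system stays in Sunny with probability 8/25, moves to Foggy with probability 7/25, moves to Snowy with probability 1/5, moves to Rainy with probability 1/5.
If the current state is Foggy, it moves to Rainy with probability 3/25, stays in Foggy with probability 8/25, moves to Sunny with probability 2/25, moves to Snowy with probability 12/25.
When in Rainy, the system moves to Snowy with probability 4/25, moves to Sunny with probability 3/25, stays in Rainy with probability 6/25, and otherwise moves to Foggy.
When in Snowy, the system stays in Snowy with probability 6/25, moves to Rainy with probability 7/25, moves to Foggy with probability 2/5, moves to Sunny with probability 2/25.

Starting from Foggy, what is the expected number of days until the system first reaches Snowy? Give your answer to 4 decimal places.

2.4910

Let t(s) be the expected number of days to first reach Snowy from state s, with t(Snowy) = 0. Conditioning on the first day:
t(Sunny) = 1 + 0.32·t(Sunny) + 0.28·t(Foggy) + 0.2·t(Rainy)
t(Foggy) = 1 + 0.08·t(Sunny) + 0.32·t(Foggy) + 0.12·t(Rainy)
t(Rainy) = 1 + 0.12·t(Sunny) + 0.48·t(Foggy) + 0.24·t(Rainy)
Solving: t(Sunny) = 3.5090, t(Foggy) = 2.4910, t(Rainy) = 3.4431.
Expected days from Foggy to Snowy: 2.4910.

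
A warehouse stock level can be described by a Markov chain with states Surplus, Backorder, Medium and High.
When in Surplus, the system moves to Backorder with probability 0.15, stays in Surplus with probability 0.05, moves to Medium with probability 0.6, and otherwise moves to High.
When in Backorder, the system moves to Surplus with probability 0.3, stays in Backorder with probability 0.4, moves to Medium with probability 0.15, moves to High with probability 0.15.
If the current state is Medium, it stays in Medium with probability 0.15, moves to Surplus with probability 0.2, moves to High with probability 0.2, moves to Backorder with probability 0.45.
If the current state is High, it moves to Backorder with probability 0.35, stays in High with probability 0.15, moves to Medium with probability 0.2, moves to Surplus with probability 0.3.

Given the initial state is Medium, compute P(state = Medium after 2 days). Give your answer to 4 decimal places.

0.2500

Propagate the distribution vector 2 days from Medium.
After 0 days: (0.0000, 0.0000, 1.0000, 0.0000)
After 1 day: (0.2000, 0.4500, 0.1500, 0.2000)
After 2 days: (0.2350, 0.3475, 0.2500, 0.1675)
P(in Medium after 2 days) = 0.2500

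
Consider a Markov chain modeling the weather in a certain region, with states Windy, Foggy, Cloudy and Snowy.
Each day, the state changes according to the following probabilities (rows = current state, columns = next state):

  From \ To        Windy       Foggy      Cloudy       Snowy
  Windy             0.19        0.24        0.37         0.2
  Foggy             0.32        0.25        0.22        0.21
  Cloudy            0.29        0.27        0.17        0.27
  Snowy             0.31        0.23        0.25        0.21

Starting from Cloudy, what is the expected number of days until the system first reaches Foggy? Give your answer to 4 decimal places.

3.9607

Let t(s) be the expected number of days to first reach Foggy from state s, with t(Foggy) = 0. Conditioning on the first day:
t(Windy) = 1 + 0.19·t(Windy) + 0.37·t(Cloudy) + 0.2·t(Snowy)
t(Cloudy) = 1 + 0.29·t(Windy) + 0.17·t(Cloudy) + 0.27·t(Snowy)
t(Snowy) = 1 + 0.31·t(Windy) + 0.25·t(Cloudy) + 0.21·t(Snowy)
Solving: t(Windy) = 4.0591, t(Cloudy) = 3.9607, t(Snowy) = 4.1120.
Expected days from Cloudy to Foggy: 3.9607.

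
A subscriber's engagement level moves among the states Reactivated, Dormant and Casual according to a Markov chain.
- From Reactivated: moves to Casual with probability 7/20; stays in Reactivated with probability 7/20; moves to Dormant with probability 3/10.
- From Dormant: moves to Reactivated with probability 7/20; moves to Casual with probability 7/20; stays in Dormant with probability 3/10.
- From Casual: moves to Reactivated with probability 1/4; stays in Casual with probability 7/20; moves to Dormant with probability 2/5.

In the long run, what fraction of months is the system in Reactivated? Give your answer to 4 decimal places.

Let the stationary distribution be π with π = πP and π_1 + π_2 + π_3 = 1.
π_1 = 0.35·π_1 + 0.35·π_2 + 0.25·π_3
π_2 = 0.3·π_1 + 0.3·π_2 + 0.4·π_3
Solving with the normalization constraint gives π = (0.3150, 0.3350, 0.3500).
So the stationary probability of Reactivated is 0.3150.

0.3150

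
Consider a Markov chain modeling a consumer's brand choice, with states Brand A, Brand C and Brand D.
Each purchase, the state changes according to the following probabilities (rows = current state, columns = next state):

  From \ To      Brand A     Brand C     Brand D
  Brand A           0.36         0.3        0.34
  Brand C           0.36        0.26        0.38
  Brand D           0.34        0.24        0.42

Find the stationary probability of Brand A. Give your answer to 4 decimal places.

0.3524

Let the stationary distribution be π with π = πP and π_1 + π_2 + π_3 = 1.
π_1 = 0.36·π_1 + 0.36·π_2 + 0.34·π_3
π_2 = 0.3·π_1 + 0.26·π_2 + 0.24·π_3
Solving with the normalization constraint gives π = (0.3524, 0.2665, 0.3812).
So the stationary probability of Brand A is 0.3524.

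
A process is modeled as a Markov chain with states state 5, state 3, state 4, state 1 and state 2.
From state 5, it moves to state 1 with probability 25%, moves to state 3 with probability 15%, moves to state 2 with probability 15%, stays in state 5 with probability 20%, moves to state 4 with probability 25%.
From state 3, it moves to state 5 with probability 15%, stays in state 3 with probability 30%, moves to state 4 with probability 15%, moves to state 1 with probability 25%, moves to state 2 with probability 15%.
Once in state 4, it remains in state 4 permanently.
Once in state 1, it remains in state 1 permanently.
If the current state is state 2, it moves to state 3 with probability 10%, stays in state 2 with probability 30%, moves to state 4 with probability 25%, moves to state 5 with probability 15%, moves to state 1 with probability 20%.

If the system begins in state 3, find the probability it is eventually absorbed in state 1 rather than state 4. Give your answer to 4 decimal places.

0.5680

Let h(s) be the probability of absorption at state 1 starting from transient state s. Then h(state 1) = 1 and h(state 4) = 0. By first-step analysis:
h(state 5) = 0.2·h(state 5) + 0.15·h(state 3) + 0.25·0 + 0.25·1 + 0.15·h(state 2)
h(state 3) = 0.15·h(state 5) + 0.3·h(state 3) + 0.15·0 + 0.25·1 + 0.15·h(state 2)
h(state 2) = 0.15·h(state 5) + 0.1·h(state 3) + 0.25·0 + 0.2·1 + 0.3·h(state 2)
Solving: h(state 5) = 0.5082, h(state 3) = 0.5680, h(state 2) = 0.4758.
Starting from state 3, the probability is 0.5680.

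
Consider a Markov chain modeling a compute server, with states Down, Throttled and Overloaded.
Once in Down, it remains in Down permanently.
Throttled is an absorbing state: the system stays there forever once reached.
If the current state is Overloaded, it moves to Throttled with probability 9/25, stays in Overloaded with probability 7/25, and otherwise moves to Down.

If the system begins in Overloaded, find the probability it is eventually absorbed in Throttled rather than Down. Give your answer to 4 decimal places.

Let h(s) be the probability of absorption at Throttled starting from transient state s. Then h(Throttled) = 1 and h(Down) = 0. By first-step analysis:
h(Overloaded) = 0.36·0 + 0.36·1 + 0.28·h(Overloaded)
Solving: h(Overloaded) = 0.5000.
Starting from Overloaded, the probability is 0.5000.

0.5000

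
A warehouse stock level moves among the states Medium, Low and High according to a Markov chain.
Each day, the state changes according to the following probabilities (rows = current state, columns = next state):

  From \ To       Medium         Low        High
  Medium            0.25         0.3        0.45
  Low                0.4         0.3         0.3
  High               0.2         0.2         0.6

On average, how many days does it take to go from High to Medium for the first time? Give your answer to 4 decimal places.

Let t(s) be the expected number of days to first reach Medium from state s, with t(Medium) = 0. Conditioning on the first day:
t(Low) = 1 + 0.3·t(Low) + 0.3·t(High)
t(High) = 1 + 0.2·t(Low) + 0.6·t(High)
Solving: t(Low) = 3.1818, t(High) = 4.0909.
Expected days from High to Medium: 4.0909.

4.0909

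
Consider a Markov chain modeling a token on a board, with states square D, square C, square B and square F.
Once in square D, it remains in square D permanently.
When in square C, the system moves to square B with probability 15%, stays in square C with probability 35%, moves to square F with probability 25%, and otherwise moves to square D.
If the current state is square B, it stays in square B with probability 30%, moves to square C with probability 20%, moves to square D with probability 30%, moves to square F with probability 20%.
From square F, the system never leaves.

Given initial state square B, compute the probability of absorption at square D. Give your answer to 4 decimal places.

Let h(s) be the probability of absorption at square D starting from transient state s. Then h(square D) = 1 and h(square F) = 0. By first-step analysis:
h(square C) = 0.25·1 + 0.35·h(square C) + 0.15·h(square B) + 0.25·0
h(square B) = 0.3·1 + 0.2·h(square C) + 0.3·h(square B) + 0.2·0
Solving: h(square C) = 0.5176, h(square B) = 0.5765.
Starting from square B, the probability is 0.5765.

0.5765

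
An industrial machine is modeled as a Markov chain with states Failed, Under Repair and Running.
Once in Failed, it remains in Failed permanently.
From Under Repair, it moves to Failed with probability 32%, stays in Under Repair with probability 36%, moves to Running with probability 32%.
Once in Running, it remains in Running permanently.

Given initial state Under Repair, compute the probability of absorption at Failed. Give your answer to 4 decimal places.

Let h(s) be the probability of absorption at Failed starting from transient state s. Then h(Failed) = 1 and h(Running) = 0. By first-step analysis:
h(Under Repair) = 0.32·1 + 0.36·h(Under Repair) + 0.32·0
Solving: h(Under Repair) = 0.5000.
Starting from Under Repair, the probability is 0.5000.

0.5000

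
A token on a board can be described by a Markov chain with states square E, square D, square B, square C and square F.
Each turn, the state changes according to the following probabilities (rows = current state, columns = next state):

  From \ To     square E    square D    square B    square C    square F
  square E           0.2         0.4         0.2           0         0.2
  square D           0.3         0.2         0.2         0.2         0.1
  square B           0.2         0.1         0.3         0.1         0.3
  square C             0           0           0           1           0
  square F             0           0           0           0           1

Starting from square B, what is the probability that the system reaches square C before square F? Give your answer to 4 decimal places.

0.2857

Let h(s) be the probability of absorption at square C starting from transient state s. Then h(square C) = 1 and h(square F) = 0. By first-step analysis:
h(square E) = 0.2·h(square E) + 0.4·h(square D) + 0.2·h(square B) + 0.2·0
h(square D) = 0.3·h(square E) + 0.2·h(square D) + 0.2·h(square B) + 0.2·1 + 0.1·0
h(square B) = 0.2·h(square E) + 0.1·h(square D) + 0.3·h(square B) + 0.1·1 + 0.3·0
Solving: h(square E) = 0.2857, h(square D) = 0.4286, h(square B) = 0.2857.
Starting from square B, the probability is 0.2857.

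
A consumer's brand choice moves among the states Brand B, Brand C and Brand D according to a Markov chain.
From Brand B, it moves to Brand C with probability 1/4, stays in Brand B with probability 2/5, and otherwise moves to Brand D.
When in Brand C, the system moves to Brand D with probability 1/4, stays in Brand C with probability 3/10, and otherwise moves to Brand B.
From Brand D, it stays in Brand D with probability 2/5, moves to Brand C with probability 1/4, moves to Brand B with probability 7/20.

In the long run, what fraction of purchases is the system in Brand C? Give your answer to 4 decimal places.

Let the stationary distribution be π with π = πP and π_1 + π_2 + π_3 = 1.
π_1 = 0.4·π_1 + 0.45·π_2 + 0.35·π_3
π_2 = 0.25·π_1 + 0.3·π_2 + 0.25·π_3
Solving with the normalization constraint gives π = (0.3961, 0.2632, 0.3407).
So the stationary probability of Brand C is 0.2632.

0.2632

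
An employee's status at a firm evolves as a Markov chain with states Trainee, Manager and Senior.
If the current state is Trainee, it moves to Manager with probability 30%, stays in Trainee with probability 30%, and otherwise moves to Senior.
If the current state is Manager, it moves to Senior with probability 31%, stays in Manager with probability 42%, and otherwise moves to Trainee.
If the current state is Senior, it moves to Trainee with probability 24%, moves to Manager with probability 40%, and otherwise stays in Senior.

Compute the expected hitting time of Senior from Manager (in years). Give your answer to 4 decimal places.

Let t(s) be the expected number of years to first reach Senior from state s, with t(Senior) = 0. Conditioning on the first year:
t(Trainee) = 1 + 0.3·t(Trainee) + 0.3·t(Manager)
t(Manager) = 1 + 0.27·t(Trainee) + 0.42·t(Manager)
Solving: t(Trainee) = 2.7077, t(Manager) = 2.9846.
Expected years from Manager to Senior: 2.9846.

2.9846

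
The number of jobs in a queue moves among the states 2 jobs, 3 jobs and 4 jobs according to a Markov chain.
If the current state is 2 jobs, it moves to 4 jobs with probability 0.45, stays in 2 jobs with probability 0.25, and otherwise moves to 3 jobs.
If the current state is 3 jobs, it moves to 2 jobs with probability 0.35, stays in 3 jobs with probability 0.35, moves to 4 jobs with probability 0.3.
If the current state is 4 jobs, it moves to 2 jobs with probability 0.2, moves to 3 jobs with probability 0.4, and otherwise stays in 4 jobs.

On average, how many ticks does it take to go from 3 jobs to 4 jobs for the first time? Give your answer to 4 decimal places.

Let t(s) be the expected number of ticks to first reach 4 jobs from state s, with t(4 jobs) = 0. Conditioning on the first tick:
t(2 jobs) = 1 + 0.25·t(2 jobs) + 0.3·t(3 jobs)
t(3 jobs) = 1 + 0.35·t(2 jobs) + 0.35·t(3 jobs)
Solving: t(2 jobs) = 2.4837, t(3 jobs) = 2.8758.
Expected ticks from 3 jobs to 4 jobs: 2.8758.

2.8758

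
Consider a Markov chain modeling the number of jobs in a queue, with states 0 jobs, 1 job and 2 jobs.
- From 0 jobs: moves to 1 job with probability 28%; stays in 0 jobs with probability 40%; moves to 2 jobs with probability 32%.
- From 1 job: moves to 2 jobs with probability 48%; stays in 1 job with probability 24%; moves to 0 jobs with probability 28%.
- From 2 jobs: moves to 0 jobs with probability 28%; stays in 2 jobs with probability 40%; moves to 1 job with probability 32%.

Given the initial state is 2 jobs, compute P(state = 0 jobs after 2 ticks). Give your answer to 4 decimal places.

0.3136

Sum over the intermediate state after 1 tick:
P = P(2 jobs→0 jobs)·P(0 jobs→0 jobs) + P(2 jobs→1 job)·P(1 job→0 jobs) + P(2 jobs→2 jobs)·P(2 jobs→0 jobs)
  = 0.28×0.4 + 0.32×0.28 + 0.4×0.28
  = 0.1120 + 0.0896 + 0.1120 = 0.3136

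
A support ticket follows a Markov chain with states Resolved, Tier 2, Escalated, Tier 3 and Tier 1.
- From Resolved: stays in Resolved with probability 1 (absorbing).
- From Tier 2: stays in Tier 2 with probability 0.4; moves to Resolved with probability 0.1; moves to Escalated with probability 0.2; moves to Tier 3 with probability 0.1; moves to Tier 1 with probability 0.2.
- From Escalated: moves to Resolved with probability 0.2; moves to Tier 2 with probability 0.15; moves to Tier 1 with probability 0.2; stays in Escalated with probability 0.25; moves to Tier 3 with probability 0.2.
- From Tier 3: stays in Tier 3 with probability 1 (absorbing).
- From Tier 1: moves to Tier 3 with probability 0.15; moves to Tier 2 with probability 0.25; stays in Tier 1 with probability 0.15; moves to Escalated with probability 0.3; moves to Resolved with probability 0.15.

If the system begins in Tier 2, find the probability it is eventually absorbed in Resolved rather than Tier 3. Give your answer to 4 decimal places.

Let h(s) be the probability of absorption at Resolved starting from transient state s. Then h(Resolved) = 1 and h(Tier 3) = 0. By first-step analysis:
h(Tier 2) = 0.1·1 + 0.4·h(Tier 2) + 0.2·h(Escalated) + 0.1·0 + 0.2·h(Tier 1)
h(Escalated) = 0.2·1 + 0.15·h(Tier 2) + 0.25·h(Escalated) + 0.2·0 + 0.2·h(Tier 1)
h(Tier 1) = 0.15·1 + 0.25·h(Tier 2) + 0.3·h(Escalated) + 0.15·0 + 0.15·h(Tier 1)
Solving: h(Tier 2) = 0.5000, h(Escalated) = 0.5000, h(Tier 1) = 0.5000.
Starting from Tier 2, the probability is 0.5000.

0.5000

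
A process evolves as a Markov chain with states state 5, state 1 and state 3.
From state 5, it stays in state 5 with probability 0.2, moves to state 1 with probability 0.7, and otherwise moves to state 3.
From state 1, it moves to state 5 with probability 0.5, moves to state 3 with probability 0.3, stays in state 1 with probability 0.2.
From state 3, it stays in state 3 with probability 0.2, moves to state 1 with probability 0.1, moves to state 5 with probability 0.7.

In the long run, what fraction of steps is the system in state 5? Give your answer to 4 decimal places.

Let the stationary distribution be π with π = πP and π_1 + π_2 + π_3 = 1.
π_1 = 0.2·π_1 + 0.5·π_2 + 0.7·π_3
π_2 = 0.7·π_1 + 0.2·π_2 + 0.1·π_3
Solving with the normalization constraint gives π = (0.4150, 0.3878, 0.1973).
So the stationary probability of state 5 is 0.4150.

0.4150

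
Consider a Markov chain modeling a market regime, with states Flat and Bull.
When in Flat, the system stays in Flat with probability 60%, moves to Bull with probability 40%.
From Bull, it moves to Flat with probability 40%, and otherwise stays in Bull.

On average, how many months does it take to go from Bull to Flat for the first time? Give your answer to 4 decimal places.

2.5000

Let t(s) be the expected number of months to first reach Flat from state s, with t(Flat) = 0. Conditioning on the first month:
t(Bull) = 1 + 0.6·t(Bull)
Solving: t(Bull) = 2.5000.
Expected months from Bull to Flat: 2.5000.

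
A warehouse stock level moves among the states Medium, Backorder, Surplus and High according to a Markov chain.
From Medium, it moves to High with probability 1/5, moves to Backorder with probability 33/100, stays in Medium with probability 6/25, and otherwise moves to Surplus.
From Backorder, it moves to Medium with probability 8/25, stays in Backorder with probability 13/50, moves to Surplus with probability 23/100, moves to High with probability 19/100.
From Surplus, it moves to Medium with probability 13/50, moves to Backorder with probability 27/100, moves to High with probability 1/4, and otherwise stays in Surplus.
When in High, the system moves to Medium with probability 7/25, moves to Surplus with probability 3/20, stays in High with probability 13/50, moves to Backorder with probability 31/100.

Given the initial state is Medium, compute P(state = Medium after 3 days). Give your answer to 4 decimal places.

0.2762

Propagate the distribution vector 3 days from Medium.
After 0 days: (1.0000, 0.0000, 0.0000, 0.0000)
After 1 day: (0.2400, 0.3300, 0.2300, 0.2000)
After 2 days: (0.2790, 0.2891, 0.2117, 0.2202)
After 3 days: (0.2762, 0.2927, 0.2103, 0.2209)
P(in Medium after 3 days) = 0.2762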